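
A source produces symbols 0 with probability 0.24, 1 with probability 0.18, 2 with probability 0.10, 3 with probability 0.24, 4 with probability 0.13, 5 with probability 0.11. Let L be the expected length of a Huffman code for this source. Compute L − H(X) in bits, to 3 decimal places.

0.021 bits

Entropy H = −Σ p log₂ p ≈ 2.4987 bits.
Huffman merges: 1/10+11/100→21/100; 13/100+9/50→31/100; 21/100+6/25→9/20; 6/25+31/100→11/20; 9/20+11/20→1. L = 63/25 ≈ 2.5200.
L − H = 2.5200 − 2.4987 = 0.021 bits.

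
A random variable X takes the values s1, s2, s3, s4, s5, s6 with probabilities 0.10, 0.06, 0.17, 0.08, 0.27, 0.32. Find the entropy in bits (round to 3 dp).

2.338 bits

H = −Σ pᵢ log₂ pᵢ.
−0.10·log₂(0.10) = 0.3322
−0.06·log₂(0.06) = 0.2435
−0.17·log₂(0.17) = 0.4346
−0.08·log₂(0.08) = 0.2915
−0.27·log₂(0.27) = 0.5100
−0.32·log₂(0.32) = 0.5260
Sum ≈ 2.3379 → 2.338 bits.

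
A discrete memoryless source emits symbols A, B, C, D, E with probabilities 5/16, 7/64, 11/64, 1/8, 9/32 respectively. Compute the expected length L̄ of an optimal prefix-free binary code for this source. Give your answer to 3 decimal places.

Repeatedly combine the two least-probable nodes; the expected code length is the sum of the merged weights.
merge 7/64 + 1/8 → 15/64
merge 11/64 + 15/64 → 13/32
merge 9/32 + 5/16 → 19/32
merge 13/32 + 19/32 → 1
L = 15/64 + 13/32 + 19/32 + 1 = 143/64 ≈ 2.234 bits/symbol.

2.234 bits/symbol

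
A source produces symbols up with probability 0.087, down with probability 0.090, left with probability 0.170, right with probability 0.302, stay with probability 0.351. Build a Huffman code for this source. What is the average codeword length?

Repeatedly combine the two least-probable nodes; the expected code length is the sum of the merged weights.
merge 87/1000 + 9/100 → 177/1000
merge 17/100 + 177/1000 → 347/1000
merge 151/500 + 347/1000 → 649/1000
merge 351/1000 + 649/1000 → 1
L = 177/1000 + 347/1000 + 649/1000 + 1 = 2173/1000 = 2.173 bits/symbol.

2.173 bits/symbol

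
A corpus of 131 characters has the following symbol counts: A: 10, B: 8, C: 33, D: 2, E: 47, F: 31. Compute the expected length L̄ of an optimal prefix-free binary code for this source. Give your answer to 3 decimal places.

Probabilities are the counts divided by 131.
Repeatedly combine the two least-probable nodes; the expected code length is the sum of the merged weights.
merge 2/131 + 8/131 → 10/131
merge 10/131 + 10/131 → 20/131
merge 20/131 + 31/131 → 51/131
merge 33/131 + 47/131 → 80/131
merge 51/131 + 80/131 → 1
L = 10/131 + 20/131 + 51/131 + 80/131 + 1 = 292/131 ≈ 2.229 bits/symbol.

2.229 bits/symbol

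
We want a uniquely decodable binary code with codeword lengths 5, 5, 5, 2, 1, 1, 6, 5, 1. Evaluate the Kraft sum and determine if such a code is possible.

1.890625; no

With common denominator 2^6 = 64: Σ 2^(−ℓᵢ) = 2/64 + 2/64 + 2/64 + 16/64 + 32/64 + 32/64 + 1/64 + 2/64 + 32/64 = 121/64 = 1.890625.
Kraft's inequality requires Σ ≤ 1; here Σ = 1.890625 > 1, so no such prefix code exists.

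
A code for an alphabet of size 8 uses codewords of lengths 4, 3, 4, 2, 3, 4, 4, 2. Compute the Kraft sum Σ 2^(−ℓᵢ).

1

With common denominator 2^4 = 16: Σ 2^(−ℓᵢ) = 1/16 + 2/16 + 1/16 + 4/16 + 2/16 + 1/16 + 1/16 + 4/16 = 16/16 = 1.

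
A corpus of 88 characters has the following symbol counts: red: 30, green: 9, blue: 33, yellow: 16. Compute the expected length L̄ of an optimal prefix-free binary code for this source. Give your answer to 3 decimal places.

Probabilities are the counts divided by 88.
Repeatedly combine the two least-probable nodes; the expected code length is the sum of the merged weights.
merge 9/88 + 2/11 → 25/88
merge 25/88 + 15/44 → 5/8
merge 3/8 + 5/8 → 1
L = 25/88 + 5/8 + 1 = 21/11 ≈ 1.909 bits/symbol.

1.909 bits/symbol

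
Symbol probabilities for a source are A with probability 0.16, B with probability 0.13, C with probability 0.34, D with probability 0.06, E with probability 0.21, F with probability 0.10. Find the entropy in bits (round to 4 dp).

2.3834 bits

H = −Σ pᵢ log₂ pᵢ.
−0.16·log₂(0.16) = 0.4230
−0.13·log₂(0.13) = 0.3826
−0.34·log₂(0.34) = 0.5292
−0.06·log₂(0.06) = 0.2435
−0.21·log₂(0.21) = 0.4728
−0.10·log₂(0.10) = 0.3322
Sum ≈ 2.3834 → 2.3834 bits.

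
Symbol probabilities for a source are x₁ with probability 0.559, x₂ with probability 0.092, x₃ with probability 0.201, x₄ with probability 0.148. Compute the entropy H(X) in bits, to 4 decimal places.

H = −Σ pᵢ log₂ pᵢ.
−0.559·log₂(0.559) = 0.4690
−0.092·log₂(0.092) = 0.3167
−0.201·log₂(0.201) = 0.4653
−0.148·log₂(0.148) = 0.4079
Sum ≈ 1.6589 → 1.6589 bits.

1.6589 bits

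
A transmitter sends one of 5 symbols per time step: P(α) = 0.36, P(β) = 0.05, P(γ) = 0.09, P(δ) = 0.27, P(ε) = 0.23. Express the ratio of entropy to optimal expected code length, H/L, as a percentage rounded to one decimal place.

Entropy H = −Σ p log₂ p ≈ 2.0571 bits.
Huffman merges: 1/20+9/100→7/50; 7/50+23/100→37/100; 27/100+9/25→63/100; 37/100+63/100→1. L = 107/50 ≈ 2.1400.
Efficiency = H/L = 2.0571/2.1400 = 96.1%.

96.1%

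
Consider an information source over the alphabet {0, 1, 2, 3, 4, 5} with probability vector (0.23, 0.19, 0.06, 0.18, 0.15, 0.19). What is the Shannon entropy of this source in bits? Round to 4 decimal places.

2.4975 bits

H = −Σ pᵢ log₂ pᵢ.
−0.23·log₂(0.23) = 0.4877
−0.19·log₂(0.19) = 0.4552
−0.06·log₂(0.06) = 0.2435
−0.18·log₂(0.18) = 0.4453
−0.15·log₂(0.15) = 0.4105
−0.19·log₂(0.19) = 0.4552
Sum ≈ 2.4975 → 2.4975 bits.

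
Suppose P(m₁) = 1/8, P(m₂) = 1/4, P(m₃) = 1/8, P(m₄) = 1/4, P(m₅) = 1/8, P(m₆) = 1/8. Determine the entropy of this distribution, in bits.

2.5 bits

Each probability is a power of 1/2, so log₂(1/p) is an integer.
H = Σ p·log₂(1/p) = 1/8·3 + 1/4·2 + 1/8·3 + 1/4·2 + 1/8·3 + 1/8·3 = 2.5 bits.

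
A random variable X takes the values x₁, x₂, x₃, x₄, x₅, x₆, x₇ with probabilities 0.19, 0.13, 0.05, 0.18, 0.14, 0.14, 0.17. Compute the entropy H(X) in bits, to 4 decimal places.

H = −Σ pᵢ log₂ pᵢ.
−0.19·log₂(0.19) = 0.4552
−0.13·log₂(0.13) = 0.3826
−0.05·log₂(0.05) = 0.2161
−0.18·log₂(0.18) = 0.4453
−0.14·log₂(0.14) = 0.3971
−0.14·log₂(0.14) = 0.3971
−0.17·log₂(0.17) = 0.4346
Sum ≈ 2.7281 → 2.7281 bits.

2.7281 bits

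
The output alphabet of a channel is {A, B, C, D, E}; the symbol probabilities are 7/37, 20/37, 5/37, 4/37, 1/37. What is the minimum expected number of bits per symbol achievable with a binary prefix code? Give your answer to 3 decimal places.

1.865 bits/symbol

Repeatedly combine the two least-probable nodes; the expected code length is the sum of the merged weights.
merge 1/37 + 4/37 → 5/37
merge 5/37 + 5/37 → 10/37
merge 7/37 + 10/37 → 17/37
merge 17/37 + 20/37 → 1
L = 5/37 + 10/37 + 17/37 + 1 = 69/37 ≈ 1.865 bits/symbol.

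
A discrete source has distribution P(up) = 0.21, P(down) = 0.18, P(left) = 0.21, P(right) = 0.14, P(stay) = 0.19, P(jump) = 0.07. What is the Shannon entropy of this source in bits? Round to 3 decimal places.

2.512 bits

H = −Σ pᵢ log₂ pᵢ.
−0.21·log₂(0.21) = 0.4728
−0.18·log₂(0.18) = 0.4453
−0.21·log₂(0.21) = 0.4728
−0.14·log₂(0.14) = 0.3971
−0.19·log₂(0.19) = 0.4552
−0.07·log₂(0.07) = 0.2686
Sum ≈ 2.5118 → 2.512 bits.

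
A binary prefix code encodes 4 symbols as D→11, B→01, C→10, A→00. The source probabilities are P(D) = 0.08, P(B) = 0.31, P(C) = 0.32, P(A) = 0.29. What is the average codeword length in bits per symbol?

2 bits/symbol

L̄ = Σ pᵢ·ℓᵢ = 0.08·2 + 0.31·2 + 0.32·2 + 0.29·2 = 2 bits/symbol.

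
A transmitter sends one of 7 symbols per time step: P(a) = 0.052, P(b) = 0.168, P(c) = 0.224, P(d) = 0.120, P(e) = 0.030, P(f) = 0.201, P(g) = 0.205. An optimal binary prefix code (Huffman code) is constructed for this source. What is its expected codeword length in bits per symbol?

2.653 bits/symbol

Repeatedly combine the two least-probable nodes; the expected code length is the sum of the merged weights.
merge 3/100 + 13/250 → 41/500
merge 41/500 + 3/25 → 101/500
merge 21/125 + 201/1000 → 369/1000
merge 101/500 + 41/200 → 407/1000
merge 28/125 + 369/1000 → 593/1000
merge 407/1000 + 593/1000 → 1
L = 41/500 + 101/500 + 369/1000 + 407/1000 + 593/1000 + 1 = 2653/1000 = 2.653 bits/symbol.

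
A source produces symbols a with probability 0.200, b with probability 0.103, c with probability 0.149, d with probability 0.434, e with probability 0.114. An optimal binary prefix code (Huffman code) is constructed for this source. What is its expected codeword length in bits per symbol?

2.132 bits/symbol

Repeatedly combine the two least-probable nodes; the expected code length is the sum of the merged weights.
merge 103/1000 + 57/500 → 217/1000
merge 149/1000 + 1/5 → 349/1000
merge 217/1000 + 349/1000 → 283/500
merge 217/500 + 283/500 → 1
L = 217/1000 + 349/1000 + 283/500 + 1 = 533/250 = 2.132 bits/symbol.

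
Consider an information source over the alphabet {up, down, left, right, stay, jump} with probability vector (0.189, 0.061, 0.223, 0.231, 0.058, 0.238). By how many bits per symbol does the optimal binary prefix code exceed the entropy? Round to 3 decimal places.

Entropy H = −Σ p log₂ p ≈ 2.4027 bits.
Huffman merges: 29/500+61/1000→119/1000; 119/1000+189/1000→77/250; 223/1000+231/1000→227/500; 119/500+77/250→273/500; 227/500+273/500→1. L = 2427/1000 ≈ 2.4270.
L − H = 2.4270 − 2.4027 = 0.024 bits.

0.024 bits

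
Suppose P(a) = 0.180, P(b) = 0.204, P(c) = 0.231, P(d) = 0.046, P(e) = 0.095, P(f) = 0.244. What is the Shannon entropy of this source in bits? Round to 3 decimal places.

2.425 bits

H = −Σ pᵢ log₂ pᵢ.
−0.180·log₂(0.180) = 0.4453
−0.204·log₂(0.204) = 0.4678
−0.231·log₂(0.231) = 0.4883
−0.046·log₂(0.046) = 0.2043
−0.095·log₂(0.095) = 0.3226
−0.244·log₂(0.244) = 0.4966
Sum ≈ 2.4250 → 2.425 bits.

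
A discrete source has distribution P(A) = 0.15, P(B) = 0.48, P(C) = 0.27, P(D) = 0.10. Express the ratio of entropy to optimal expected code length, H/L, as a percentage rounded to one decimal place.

99.5%

Entropy H = −Σ p log₂ p ≈ 1.7610 bits.
Huffman merges: 1/10+3/20→1/4; 1/4+27/100→13/25; 12/25+13/25→1. L = 177/100 ≈ 1.7700.
Efficiency = H/L = 1.7610/1.7700 = 99.5%.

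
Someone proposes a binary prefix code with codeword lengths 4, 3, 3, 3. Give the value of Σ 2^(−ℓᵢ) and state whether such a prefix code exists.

With common denominator 2^4 = 16: Σ 2^(−ℓᵢ) = 1/16 + 2/16 + 2/16 + 2/16 = 7/16 = 0.4375.
Kraft's inequality requires Σ ≤ 1; here Σ = 0.4375 ≤ 1, so such a prefix code exists.

0.4375; yes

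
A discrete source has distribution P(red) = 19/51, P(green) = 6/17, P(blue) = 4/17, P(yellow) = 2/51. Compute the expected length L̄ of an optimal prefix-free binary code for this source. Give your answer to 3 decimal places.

Repeatedly combine the two least-probable nodes; the expected code length is the sum of the merged weights.
merge 2/51 + 4/17 → 14/51
merge 14/51 + 6/17 → 32/51
merge 19/51 + 32/51 → 1
L = 14/51 + 32/51 + 1 = 97/51 ≈ 1.902 bits/symbol.

1.902 bits/symbol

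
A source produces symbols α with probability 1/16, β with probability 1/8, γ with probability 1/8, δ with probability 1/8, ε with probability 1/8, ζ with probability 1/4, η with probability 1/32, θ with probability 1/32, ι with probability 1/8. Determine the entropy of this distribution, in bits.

2.9375 bits

Each probability is a power of 1/2, so log₂(1/p) is an integer.
H = Σ p·log₂(1/p) = 1/16·4 + 1/8·3 + 1/8·3 + 1/8·3 + 1/8·3 + 1/4·2 + 1/32·5 + 1/32·5 + 1/8·3 = 2.9375 bits.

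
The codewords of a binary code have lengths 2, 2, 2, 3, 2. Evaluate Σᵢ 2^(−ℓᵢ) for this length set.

1.125

With common denominator 2^3 = 8: Σ 2^(−ℓᵢ) = 2/8 + 2/8 + 2/8 + 1/8 + 2/8 = 9/8 = 1.125.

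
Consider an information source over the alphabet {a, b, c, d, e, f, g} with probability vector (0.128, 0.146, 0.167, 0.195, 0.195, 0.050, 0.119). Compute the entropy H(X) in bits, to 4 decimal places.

H = −Σ pᵢ log₂ pᵢ.
−0.128·log₂(0.128) = 0.3796
−0.146·log₂(0.146) = 0.4053
−0.167·log₂(0.167) = 0.4312
−0.195·log₂(0.195) = 0.4599
−0.195·log₂(0.195) = 0.4599
−0.050·log₂(0.050) = 0.2161
−0.119·log₂(0.119) = 0.3654
Sum ≈ 2.7175 → 2.7175 bits.

2.7175 bits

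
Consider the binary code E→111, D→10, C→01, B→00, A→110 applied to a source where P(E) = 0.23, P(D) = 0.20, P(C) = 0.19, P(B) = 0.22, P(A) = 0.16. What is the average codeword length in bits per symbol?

2.39 bits/symbol

L̄ = Σ pᵢ·ℓᵢ = 0.23·3 + 0.20·2 + 0.19·2 + 0.22·2 + 0.16·3 = 2.39 bits/symbol.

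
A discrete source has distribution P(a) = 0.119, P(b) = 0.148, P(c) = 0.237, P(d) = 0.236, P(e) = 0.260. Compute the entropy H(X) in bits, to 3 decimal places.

H = −Σ pᵢ log₂ pᵢ.
−0.119·log₂(0.119) = 0.3654
−0.148·log₂(0.148) = 0.4079
−0.237·log₂(0.237) = 0.4923
−0.236·log₂(0.236) = 0.4916
−0.260·log₂(0.260) = 0.5053
Sum ≈ 2.2626 → 2.263 bits.

2.263 bits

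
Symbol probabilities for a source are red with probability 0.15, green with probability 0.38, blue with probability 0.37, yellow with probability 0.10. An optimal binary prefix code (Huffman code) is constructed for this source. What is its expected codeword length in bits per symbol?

1.87 bits/symbol

Repeatedly combine the two least-probable nodes; the expected code length is the sum of the merged weights.
merge 1/10 + 3/20 → 1/4
merge 1/4 + 37/100 → 31/50
merge 19/50 + 31/50 → 1
L = 1/4 + 31/50 + 1 = 187/100 = 1.87 bits/symbol.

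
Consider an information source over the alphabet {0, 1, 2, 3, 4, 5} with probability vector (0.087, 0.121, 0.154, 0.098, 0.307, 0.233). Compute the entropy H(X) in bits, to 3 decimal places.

2.432 bits

H = −Σ pᵢ log₂ pᵢ.
−0.087·log₂(0.087) = 0.3065
−0.121·log₂(0.121) = 0.3687
−0.154·log₂(0.154) = 0.4156
−0.098·log₂(0.098) = 0.3284
−0.307·log₂(0.307) = 0.5230
−0.233·log₂(0.233) = 0.4897
Sum ≈ 2.4319 → 2.432 bits.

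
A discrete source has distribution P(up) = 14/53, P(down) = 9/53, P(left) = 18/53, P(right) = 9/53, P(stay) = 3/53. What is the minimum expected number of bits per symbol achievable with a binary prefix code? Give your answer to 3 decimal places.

Repeatedly combine the two least-probable nodes; the expected code length is the sum of the merged weights.
merge 3/53 + 9/53 → 12/53
merge 9/53 + 12/53 → 21/53
merge 14/53 + 18/53 → 32/53
merge 21/53 + 32/53 → 1
L = 12/53 + 21/53 + 32/53 + 1 = 118/53 ≈ 2.226 bits/symbol.

2.226 bits/symbol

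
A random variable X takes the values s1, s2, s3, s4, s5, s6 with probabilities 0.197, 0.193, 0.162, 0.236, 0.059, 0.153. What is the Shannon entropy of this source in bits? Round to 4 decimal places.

H = −Σ pᵢ log₂ pᵢ.
−0.197·log₂(0.197) = 0.4617
−0.193·log₂(0.193) = 0.4581
−0.162·log₂(0.162) = 0.4254
−0.236·log₂(0.236) = 0.4916
−0.059·log₂(0.059) = 0.2409
−0.153·log₂(0.153) = 0.4144
Sum ≈ 2.4921 → 2.4921 bits.

2.4921 bits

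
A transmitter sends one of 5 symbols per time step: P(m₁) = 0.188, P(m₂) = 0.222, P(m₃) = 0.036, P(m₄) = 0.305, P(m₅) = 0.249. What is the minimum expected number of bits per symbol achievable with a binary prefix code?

Repeatedly combine the two least-probable nodes; the expected code length is the sum of the merged weights.
merge 9/250 + 47/250 → 28/125
merge 111/500 + 28/125 → 223/500
merge 249/1000 + 61/200 → 277/500
merge 223/500 + 277/500 → 1
L = 28/125 + 223/500 + 277/500 + 1 = 278/125 = 2.224 bits/symbol.

2.224 bits/symbol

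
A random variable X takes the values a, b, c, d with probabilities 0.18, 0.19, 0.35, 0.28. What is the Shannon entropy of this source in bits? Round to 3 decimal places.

H = −Σ pᵢ log₂ pᵢ.
−0.18·log₂(0.18) = 0.4453
−0.19·log₂(0.19) = 0.4552
−0.35·log₂(0.35) = 0.5301
−0.28·log₂(0.28) = 0.5142
Sum ≈ 1.9449 → 1.945 bits.

1.945 bits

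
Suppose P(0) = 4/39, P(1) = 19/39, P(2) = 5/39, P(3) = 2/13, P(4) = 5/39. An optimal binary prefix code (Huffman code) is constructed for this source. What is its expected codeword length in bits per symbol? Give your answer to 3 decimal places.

2.026 bits/symbol

Repeatedly combine the two least-probable nodes; the expected code length is the sum of the merged weights.
merge 4/39 + 5/39 → 3/13
merge 5/39 + 2/13 → 11/39
merge 3/13 + 11/39 → 20/39
merge 19/39 + 20/39 → 1
L = 3/13 + 11/39 + 20/39 + 1 = 79/39 ≈ 2.026 bits/symbol.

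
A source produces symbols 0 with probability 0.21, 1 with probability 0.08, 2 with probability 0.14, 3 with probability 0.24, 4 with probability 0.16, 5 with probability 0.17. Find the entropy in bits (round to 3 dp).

2.513 bits

H = −Σ pᵢ log₂ pᵢ.
−0.21·log₂(0.21) = 0.4728
−0.08·log₂(0.08) = 0.2915
−0.14·log₂(0.14) = 0.3971
−0.24·log₂(0.24) = 0.4941
−0.16·log₂(0.16) = 0.4230
−0.17·log₂(0.17) = 0.4346
Sum ≈ 2.5132 → 2.513 bits.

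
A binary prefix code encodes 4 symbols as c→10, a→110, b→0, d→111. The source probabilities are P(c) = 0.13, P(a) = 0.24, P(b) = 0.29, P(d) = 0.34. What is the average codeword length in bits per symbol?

L̄ = Σ pᵢ·ℓᵢ = 0.13·2 + 0.24·3 + 0.29·1 + 0.34·3 = 2.29 bits/symbol.

2.29 bits/symbol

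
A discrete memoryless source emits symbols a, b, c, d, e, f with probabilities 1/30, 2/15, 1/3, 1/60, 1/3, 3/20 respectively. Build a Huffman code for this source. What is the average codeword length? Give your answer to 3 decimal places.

Repeatedly combine the two least-probable nodes; the expected code length is the sum of the merged weights.
merge 1/60 + 1/30 → 1/20
merge 1/20 + 2/15 → 11/60
merge 3/20 + 11/60 → 1/3
merge 1/3 + 1/3 → 2/3
merge 1/3 + 2/3 → 1
L = 1/20 + 11/60 + 1/3 + 2/3 + 1 = 67/30 ≈ 2.233 bits/symbol.

2.233 bits/symbol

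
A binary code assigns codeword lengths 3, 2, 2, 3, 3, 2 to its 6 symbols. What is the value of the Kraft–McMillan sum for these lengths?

With common denominator 2^3 = 8: Σ 2^(−ℓᵢ) = 1/8 + 2/8 + 2/8 + 1/8 + 1/8 + 2/8 = 9/8 = 1.125.

1.125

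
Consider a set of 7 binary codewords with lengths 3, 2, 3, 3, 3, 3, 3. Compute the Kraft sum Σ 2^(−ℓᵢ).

1

With common denominator 2^3 = 8: Σ 2^(−ℓᵢ) = 1/8 + 2/8 + 1/8 + 1/8 + 1/8 + 1/8 + 1/8 = 8/8 = 1.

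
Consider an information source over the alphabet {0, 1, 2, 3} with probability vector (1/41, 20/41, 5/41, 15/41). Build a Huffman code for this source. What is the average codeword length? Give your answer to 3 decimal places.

1.659 bits/symbol

Repeatedly combine the two least-probable nodes; the expected code length is the sum of the merged weights.
merge 1/41 + 5/41 → 6/41
merge 6/41 + 15/41 → 21/41
merge 20/41 + 21/41 → 1
L = 6/41 + 21/41 + 1 = 68/41 ≈ 1.659 bits/symbol.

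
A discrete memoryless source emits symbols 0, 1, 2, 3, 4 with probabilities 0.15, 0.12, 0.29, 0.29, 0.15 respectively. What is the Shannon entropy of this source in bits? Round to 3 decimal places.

2.224 bits

H = −Σ pᵢ log₂ pᵢ.
−0.15·log₂(0.15) = 0.4105
−0.12·log₂(0.12) = 0.3671
−0.29·log₂(0.29) = 0.5179
−0.29·log₂(0.29) = 0.5179
−0.15·log₂(0.15) = 0.4105
Sum ≈ 2.2240 → 2.224 bits.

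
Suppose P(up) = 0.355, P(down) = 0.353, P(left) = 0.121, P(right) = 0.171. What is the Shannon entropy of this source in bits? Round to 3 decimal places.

H = −Σ pᵢ log₂ pᵢ.
−0.355·log₂(0.355) = 0.5304
−0.353·log₂(0.353) = 0.5303
−0.121·log₂(0.121) = 0.3687
−0.171·log₂(0.171) = 0.4357
Sum ≈ 1.8651 → 1.865 bits.

1.865 bits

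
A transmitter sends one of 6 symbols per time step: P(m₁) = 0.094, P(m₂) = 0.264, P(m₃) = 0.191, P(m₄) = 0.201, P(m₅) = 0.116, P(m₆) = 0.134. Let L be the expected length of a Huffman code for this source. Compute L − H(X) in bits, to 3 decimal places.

Entropy H = −Σ p log₂ p ≈ 2.4984 bits.
Huffman merges: 47/500+29/250→21/100; 67/500+191/1000→13/40; 201/1000+21/100→411/1000; 33/125+13/40→589/1000; 411/1000+589/1000→1. L = 507/200 ≈ 2.5350.
L − H = 2.5350 − 2.4984 = 0.037 bits.

0.037 bits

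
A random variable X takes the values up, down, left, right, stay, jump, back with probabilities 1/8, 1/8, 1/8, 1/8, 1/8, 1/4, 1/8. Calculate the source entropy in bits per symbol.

2.75 bits

Each probability is a power of 1/2, so log₂(1/p) is an integer.
H = Σ p·log₂(1/p) = 1/8·3 + 1/8·3 + 1/8·3 + 1/8·3 + 1/8·3 + 1/4·2 + 1/8·3 = 2.75 bits.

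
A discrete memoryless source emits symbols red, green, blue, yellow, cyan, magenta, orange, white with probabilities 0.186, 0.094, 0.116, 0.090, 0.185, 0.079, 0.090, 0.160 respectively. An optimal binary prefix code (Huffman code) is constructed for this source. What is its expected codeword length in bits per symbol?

2.982 bits/symbol

Repeatedly combine the two least-probable nodes; the expected code length is the sum of the merged weights.
merge 79/1000 + 9/100 → 169/1000
merge 9/100 + 47/500 → 23/125
merge 29/250 + 4/25 → 69/250
merge 169/1000 + 23/125 → 353/1000
merge 37/200 + 93/500 → 371/1000
merge 69/250 + 353/1000 → 629/1000
merge 371/1000 + 629/1000 → 1
L = 169/1000 + 23/125 + 69/250 + 353/1000 + 371/1000 + 629/1000 + 1 = 1491/500 = 2.982 bits/symbol.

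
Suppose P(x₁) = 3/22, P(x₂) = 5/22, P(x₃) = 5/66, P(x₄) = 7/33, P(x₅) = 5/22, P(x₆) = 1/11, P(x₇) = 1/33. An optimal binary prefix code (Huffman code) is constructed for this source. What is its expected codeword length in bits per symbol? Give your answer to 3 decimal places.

2.636 bits/symbol

Repeatedly combine the two least-probable nodes; the expected code length is the sum of the merged weights.
merge 1/33 + 5/66 → 7/66
merge 1/11 + 7/66 → 13/66
merge 3/22 + 13/66 → 1/3
merge 7/33 + 5/22 → 29/66
merge 5/22 + 1/3 → 37/66
merge 29/66 + 37/66 → 1
L = 7/66 + 13/66 + 1/3 + 29/66 + 37/66 + 1 = 29/11 ≈ 2.636 bits/symbol.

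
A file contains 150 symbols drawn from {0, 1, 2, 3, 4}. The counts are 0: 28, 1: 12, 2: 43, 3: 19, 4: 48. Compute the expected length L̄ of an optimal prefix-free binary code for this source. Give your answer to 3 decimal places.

Probabilities are the counts divided by 150.
Repeatedly combine the two least-probable nodes; the expected code length is the sum of the merged weights.
merge 2/25 + 19/150 → 31/150
merge 14/75 + 31/150 → 59/150
merge 43/150 + 8/25 → 91/150
merge 59/150 + 91/150 → 1
L = 31/150 + 59/150 + 91/150 + 1 = 331/150 ≈ 2.207 bits/symbol.

2.207 bits/symbol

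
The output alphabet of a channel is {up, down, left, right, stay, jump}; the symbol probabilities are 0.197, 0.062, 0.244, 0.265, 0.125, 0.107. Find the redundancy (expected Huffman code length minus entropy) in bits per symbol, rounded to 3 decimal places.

Entropy H = −Σ p log₂ p ≈ 2.4347 bits.
Huffman merges: 31/500+107/1000→169/1000; 1/8+169/1000→147/500; 197/1000+61/250→441/1000; 53/200+147/500→559/1000; 441/1000+559/1000→1. L = 2463/1000 ≈ 2.4630.
L − H = 2.4630 − 2.4347 = 0.028 bits.

0.028 bits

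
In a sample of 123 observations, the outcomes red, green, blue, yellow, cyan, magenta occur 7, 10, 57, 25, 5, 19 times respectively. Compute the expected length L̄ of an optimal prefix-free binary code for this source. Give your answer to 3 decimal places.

2.146 bits/symbol

Probabilities are the counts divided by 123.
Repeatedly combine the two least-probable nodes; the expected code length is the sum of the merged weights.
merge 5/123 + 7/123 → 4/41
merge 10/123 + 4/41 → 22/123
merge 19/123 + 22/123 → 1/3
merge 25/123 + 1/3 → 22/41
merge 19/41 + 22/41 → 1
L = 4/41 + 22/123 + 1/3 + 22/41 + 1 = 88/41 ≈ 2.146 bits/symbol.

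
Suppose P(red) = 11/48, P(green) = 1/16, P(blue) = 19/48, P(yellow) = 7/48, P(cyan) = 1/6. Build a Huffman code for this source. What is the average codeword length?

Repeatedly combine the two least-probable nodes; the expected code length is the sum of the merged weights.
merge 1/16 + 7/48 → 5/24
merge 1/6 + 5/24 → 3/8
merge 11/48 + 3/8 → 29/48
merge 19/48 + 29/48 → 1
L = 5/24 + 3/8 + 29/48 + 1 = 35/16 = 2.1875 bits/symbol.

2.1875 bits/symbol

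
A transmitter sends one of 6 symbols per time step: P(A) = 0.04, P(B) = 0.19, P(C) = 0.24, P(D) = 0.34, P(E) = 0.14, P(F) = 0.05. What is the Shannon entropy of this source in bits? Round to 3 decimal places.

2.277 bits

H = −Σ pᵢ log₂ pᵢ.
−0.04·log₂(0.04) = 0.1858
−0.19·log₂(0.19) = 0.4552
−0.24·log₂(0.24) = 0.4941
−0.34·log₂(0.34) = 0.5292
−0.14·log₂(0.14) = 0.3971
−0.05·log₂(0.05) = 0.2161
Sum ≈ 2.2775 → 2.277 bits.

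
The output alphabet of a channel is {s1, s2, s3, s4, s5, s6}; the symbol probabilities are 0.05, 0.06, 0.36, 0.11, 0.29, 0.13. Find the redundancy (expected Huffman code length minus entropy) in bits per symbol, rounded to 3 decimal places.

Entropy H = −Σ p log₂ p ≈ 2.2411 bits.
Huffman merges: 1/20+3/50→11/100; 11/100+11/100→11/50; 13/100+11/50→7/20; 29/100+7/20→16/25; 9/25+16/25→1. L = 58/25 ≈ 2.3200.
L − H = 2.3200 − 2.2411 = 0.079 bits.

0.079 bits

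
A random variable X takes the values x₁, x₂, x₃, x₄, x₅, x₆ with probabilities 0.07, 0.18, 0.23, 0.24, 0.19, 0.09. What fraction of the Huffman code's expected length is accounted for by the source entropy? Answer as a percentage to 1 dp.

98.5%

Entropy H = −Σ p log₂ p ≈ 2.4635 bits.
Huffman merges: 7/100+9/100→4/25; 4/25+9/50→17/50; 19/100+23/100→21/50; 6/25+17/50→29/50; 21/50+29/50→1. L = 5/2 ≈ 2.5000.
Efficiency = H/L = 2.4635/2.5000 = 98.5%.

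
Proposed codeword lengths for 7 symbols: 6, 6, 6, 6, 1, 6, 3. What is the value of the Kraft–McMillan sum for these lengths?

0.703125

With common denominator 2^6 = 64: Σ 2^(−ℓᵢ) = 1/64 + 1/64 + 1/64 + 1/64 + 32/64 + 1/64 + 8/64 = 45/64 = 0.703125.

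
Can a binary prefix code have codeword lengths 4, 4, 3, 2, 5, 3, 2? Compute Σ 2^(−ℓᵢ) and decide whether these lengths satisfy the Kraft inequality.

0.90625; yes

With common denominator 2^5 = 32: Σ 2^(−ℓᵢ) = 2/32 + 2/32 + 4/32 + 8/32 + 1/32 + 4/32 + 8/32 = 29/32 = 0.90625.
Kraft's inequality requires Σ ≤ 1; here Σ = 0.90625 ≤ 1, so such a prefix code exists.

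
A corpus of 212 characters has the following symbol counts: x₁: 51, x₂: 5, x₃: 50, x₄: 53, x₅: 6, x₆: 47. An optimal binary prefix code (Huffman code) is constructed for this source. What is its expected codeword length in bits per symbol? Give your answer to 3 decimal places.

2.325 bits/symbol

Probabilities are the counts divided by 212.
Repeatedly combine the two least-probable nodes; the expected code length is the sum of the merged weights.
merge 5/212 + 3/106 → 11/212
merge 11/212 + 47/212 → 29/106
merge 25/106 + 51/212 → 101/212
merge 1/4 + 29/106 → 111/212
merge 101/212 + 111/212 → 1
L = 11/212 + 29/106 + 101/212 + 111/212 + 1 = 493/212 ≈ 2.325 bits/symbol.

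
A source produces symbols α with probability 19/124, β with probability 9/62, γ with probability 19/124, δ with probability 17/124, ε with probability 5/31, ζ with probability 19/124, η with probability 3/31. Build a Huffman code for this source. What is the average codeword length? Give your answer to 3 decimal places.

2.839 bits/symbol

Repeatedly combine the two least-probable nodes; the expected code length is the sum of the merged weights.
merge 3/31 + 17/124 → 29/124
merge 9/62 + 19/124 → 37/124
merge 19/124 + 19/124 → 19/62
merge 5/31 + 29/124 → 49/124
merge 37/124 + 19/62 → 75/124
merge 49/124 + 75/124 → 1
L = 29/124 + 37/124 + 19/62 + 49/124 + 75/124 + 1 = 88/31 ≈ 2.839 bits/symbol.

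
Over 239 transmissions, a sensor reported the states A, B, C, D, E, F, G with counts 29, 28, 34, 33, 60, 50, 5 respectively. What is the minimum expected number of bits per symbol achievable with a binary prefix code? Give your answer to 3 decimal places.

2.678 bits/symbol

Probabilities are the counts divided by 239.
Repeatedly combine the two least-probable nodes; the expected code length is the sum of the merged weights.
merge 5/239 + 28/239 → 33/239
merge 29/239 + 33/239 → 62/239
merge 33/239 + 34/239 → 67/239
merge 50/239 + 60/239 → 110/239
merge 62/239 + 67/239 → 129/239
merge 110/239 + 129/239 → 1
L = 33/239 + 62/239 + 67/239 + 110/239 + 129/239 + 1 = 640/239 ≈ 2.678 bits/symbol.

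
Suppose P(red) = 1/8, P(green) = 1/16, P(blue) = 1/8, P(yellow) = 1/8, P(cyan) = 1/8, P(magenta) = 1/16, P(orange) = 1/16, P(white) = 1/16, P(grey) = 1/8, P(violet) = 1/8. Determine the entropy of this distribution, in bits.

Each probability is a power of 1/2, so log₂(1/p) is an integer.
H = Σ p·log₂(1/p) = 1/8·3 + 1/16·4 + 1/8·3 + 1/8·3 + 1/8·3 + 1/16·4 + 1/16·4 + 1/16·4 + 1/8·3 + 1/8·3 = 3.25 bits.

3.25 bits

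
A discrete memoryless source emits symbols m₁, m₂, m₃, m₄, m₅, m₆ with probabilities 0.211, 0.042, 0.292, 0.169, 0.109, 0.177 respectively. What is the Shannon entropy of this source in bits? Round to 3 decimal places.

H = −Σ pᵢ log₂ pᵢ.
−0.211·log₂(0.211) = 0.4736
−0.042·log₂(0.042) = 0.1921
−0.292·log₂(0.292) = 0.5186
−0.169·log₂(0.169) = 0.4335
−0.109·log₂(0.109) = 0.3485
−0.177·log₂(0.177) = 0.4422
Sum ≈ 2.4085 → 2.408 bits.

2.408 bits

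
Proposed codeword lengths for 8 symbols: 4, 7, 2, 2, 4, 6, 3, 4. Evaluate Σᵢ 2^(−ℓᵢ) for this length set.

0.8359375

With common denominator 2^7 = 128: Σ 2^(−ℓᵢ) = 8/128 + 1/128 + 32/128 + 32/128 + 8/128 + 2/128 + 16/128 + 8/128 = 107/128 = 0.8359375.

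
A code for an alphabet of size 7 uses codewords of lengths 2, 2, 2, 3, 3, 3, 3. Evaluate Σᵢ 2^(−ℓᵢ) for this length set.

1.25

With common denominator 2^3 = 8: Σ 2^(−ℓᵢ) = 2/8 + 2/8 + 2/8 + 1/8 + 1/8 + 1/8 + 1/8 = 10/8 = 1.25.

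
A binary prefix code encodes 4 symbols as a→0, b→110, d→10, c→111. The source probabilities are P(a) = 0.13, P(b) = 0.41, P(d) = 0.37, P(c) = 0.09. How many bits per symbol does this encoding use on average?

2.37 bits/symbol

L̄ = Σ pᵢ·ℓᵢ = 0.13·1 + 0.41·3 + 0.37·2 + 0.09·3 = 2.37 bits/symbol.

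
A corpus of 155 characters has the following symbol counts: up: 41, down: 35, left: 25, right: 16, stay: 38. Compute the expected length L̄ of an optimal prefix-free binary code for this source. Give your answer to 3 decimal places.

2.265 bits/symbol

Probabilities are the counts divided by 155.
Repeatedly combine the two least-probable nodes; the expected code length is the sum of the merged weights.
merge 16/155 + 5/31 → 41/155
merge 7/31 + 38/155 → 73/155
merge 41/155 + 41/155 → 82/155
merge 73/155 + 82/155 → 1
L = 41/155 + 73/155 + 82/155 + 1 = 351/155 ≈ 2.265 bits/symbol.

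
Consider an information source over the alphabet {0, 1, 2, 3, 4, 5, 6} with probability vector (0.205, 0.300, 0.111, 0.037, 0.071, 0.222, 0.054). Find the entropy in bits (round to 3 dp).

2.498 bits

H = −Σ pᵢ log₂ pᵢ.
−0.205·log₂(0.205) = 0.4687
−0.300·log₂(0.300) = 0.5211
−0.111·log₂(0.111) = 0.3520
−0.037·log₂(0.037) = 0.1760
−0.071·log₂(0.071) = 0.2709
−0.222·log₂(0.222) = 0.4820
−0.054·log₂(0.054) = 0.2274
Sum ≈ 2.4982 → 2.498 bits.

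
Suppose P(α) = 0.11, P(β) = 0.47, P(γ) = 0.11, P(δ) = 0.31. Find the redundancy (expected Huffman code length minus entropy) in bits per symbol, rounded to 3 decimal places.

0.014 bits

Entropy H = −Σ p log₂ p ≈ 1.7363 bits.
Huffman merges: 11/100+11/100→11/50; 11/50+31/100→53/100; 47/100+53/100→1. L = 7/4 ≈ 1.7500.
L − H = 1.7500 − 1.7363 = 0.014 bits.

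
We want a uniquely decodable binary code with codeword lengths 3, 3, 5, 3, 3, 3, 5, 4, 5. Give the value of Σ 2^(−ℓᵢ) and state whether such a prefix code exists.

0.78125; yes

With common denominator 2^5 = 32: Σ 2^(−ℓᵢ) = 4/32 + 4/32 + 1/32 + 4/32 + 4/32 + 4/32 + 1/32 + 2/32 + 1/32 = 25/32 = 0.78125.
Kraft's inequality requires Σ ≤ 1; here Σ = 0.78125 ≤ 1, so such a prefix code exists.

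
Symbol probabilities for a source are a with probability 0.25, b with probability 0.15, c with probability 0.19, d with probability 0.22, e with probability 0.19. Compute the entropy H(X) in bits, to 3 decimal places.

H = −Σ pᵢ log₂ pᵢ.
−0.25·log₂(0.25) = 0.5000
−0.15·log₂(0.15) = 0.4105
−0.19·log₂(0.19) = 0.4552
−0.22·log₂(0.22) = 0.4806
−0.19·log₂(0.19) = 0.4552
Sum ≈ 2.3016 → 2.302 bits.

2.302 bits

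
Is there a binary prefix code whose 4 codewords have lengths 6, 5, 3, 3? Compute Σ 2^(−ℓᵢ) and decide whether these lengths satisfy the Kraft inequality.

0.296875; yes

With common denominator 2^6 = 64: Σ 2^(−ℓᵢ) = 1/64 + 2/64 + 8/64 + 8/64 = 19/64 = 0.296875.
Kraft's inequality requires Σ ≤ 1; here Σ = 0.296875 ≤ 1, so such a prefix code exists.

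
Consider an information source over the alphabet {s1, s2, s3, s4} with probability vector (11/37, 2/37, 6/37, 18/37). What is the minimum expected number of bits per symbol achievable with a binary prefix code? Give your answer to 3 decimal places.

1.730 bits/symbol

Repeatedly combine the two least-probable nodes; the expected code length is the sum of the merged weights.
merge 2/37 + 6/37 → 8/37
merge 8/37 + 11/37 → 19/37
merge 18/37 + 19/37 → 1
L = 8/37 + 19/37 + 1 = 64/37 ≈ 1.730 bits/symbol.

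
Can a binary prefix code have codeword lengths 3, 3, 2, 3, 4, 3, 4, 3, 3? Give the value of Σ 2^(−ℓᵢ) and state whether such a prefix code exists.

1.125; no

With common denominator 2^4 = 16: Σ 2^(−ℓᵢ) = 2/16 + 2/16 + 4/16 + 2/16 + 1/16 + 2/16 + 1/16 + 2/16 + 2/16 = 18/16 = 1.125.
Kraft's inequality requires Σ ≤ 1; here Σ = 1.125 > 1, so no such prefix code exists.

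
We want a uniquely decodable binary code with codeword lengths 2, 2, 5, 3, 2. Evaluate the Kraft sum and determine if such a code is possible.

With common denominator 2^5 = 32: Σ 2^(−ℓᵢ) = 8/32 + 8/32 + 1/32 + 4/32 + 8/32 = 29/32 = 0.90625.
Kraft's inequality requires Σ ≤ 1; here Σ = 0.90625 ≤ 1, so such a prefix code exists.

0.90625; yes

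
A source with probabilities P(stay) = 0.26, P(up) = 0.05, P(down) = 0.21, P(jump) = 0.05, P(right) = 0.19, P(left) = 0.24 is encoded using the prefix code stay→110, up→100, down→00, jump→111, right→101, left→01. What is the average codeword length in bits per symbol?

L̄ = Σ pᵢ·ℓᵢ = 0.26·3 + 0.05·3 + 0.21·2 + 0.05·3 + 0.19·3 + 0.24·2 = 2.55 bits/symbol.

2.55 bits/symbol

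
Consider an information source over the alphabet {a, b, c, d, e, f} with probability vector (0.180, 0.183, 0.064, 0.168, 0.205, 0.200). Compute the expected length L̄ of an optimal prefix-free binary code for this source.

2.595 bits/symbol

Repeatedly combine the two least-probable nodes; the expected code length is the sum of the merged weights.
merge 8/125 + 21/125 → 29/125
merge 9/50 + 183/1000 → 363/1000
merge 1/5 + 41/200 → 81/200
merge 29/125 + 363/1000 → 119/200
merge 81/200 + 119/200 → 1
L = 29/125 + 363/1000 + 81/200 + 119/200 + 1 = 519/200 = 2.595 bits/symbol.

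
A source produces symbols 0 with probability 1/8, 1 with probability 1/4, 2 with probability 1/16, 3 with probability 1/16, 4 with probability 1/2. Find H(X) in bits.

Each probability is a power of 1/2, so log₂(1/p) is an integer.
H = Σ p·log₂(1/p) = 1/8·3 + 1/4·2 + 1/16·4 + 1/16·4 + 1/2·1 = 1.875 bits.

1.875 bits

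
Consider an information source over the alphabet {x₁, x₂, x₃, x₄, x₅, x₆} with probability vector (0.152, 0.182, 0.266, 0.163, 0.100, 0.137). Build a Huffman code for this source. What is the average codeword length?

2.552 bits/symbol

Repeatedly combine the two least-probable nodes; the expected code length is the sum of the merged weights.
merge 1/10 + 137/1000 → 237/1000
merge 19/125 + 163/1000 → 63/200
merge 91/500 + 237/1000 → 419/1000
merge 133/500 + 63/200 → 581/1000
merge 419/1000 + 581/1000 → 1
L = 237/1000 + 63/200 + 419/1000 + 581/1000 + 1 = 319/125 = 2.552 bits/symbol.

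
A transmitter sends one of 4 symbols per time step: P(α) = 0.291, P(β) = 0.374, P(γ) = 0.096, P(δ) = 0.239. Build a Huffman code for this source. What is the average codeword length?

Repeatedly combine the two least-probable nodes; the expected code length is the sum of the merged weights.
merge 12/125 + 239/1000 → 67/200
merge 291/1000 + 67/200 → 313/500
merge 187/500 + 313/500 → 1
L = 67/200 + 313/500 + 1 = 1961/1000 = 1.961 bits/symbol.

1.961 bits/symbol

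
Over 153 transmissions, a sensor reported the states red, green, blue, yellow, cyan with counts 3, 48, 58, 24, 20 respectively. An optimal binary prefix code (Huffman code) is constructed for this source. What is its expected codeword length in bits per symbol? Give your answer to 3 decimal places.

Probabilities are the counts divided by 153.
Repeatedly combine the two least-probable nodes; the expected code length is the sum of the merged weights.
merge 1/51 + 20/153 → 23/153
merge 23/153 + 8/51 → 47/153
merge 47/153 + 16/51 → 95/153
merge 58/153 + 95/153 → 1
L = 23/153 + 47/153 + 95/153 + 1 = 106/51 ≈ 2.078 bits/symbol.

2.078 bits/symbol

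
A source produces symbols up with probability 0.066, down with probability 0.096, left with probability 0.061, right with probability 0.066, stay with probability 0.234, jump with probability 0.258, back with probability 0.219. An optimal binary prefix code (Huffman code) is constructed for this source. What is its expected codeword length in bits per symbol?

2.578 bits/symbol

Repeatedly combine the two least-probable nodes; the expected code length is the sum of the merged weights.
merge 61/1000 + 33/500 → 127/1000
merge 33/500 + 12/125 → 81/500
merge 127/1000 + 81/500 → 289/1000
merge 219/1000 + 117/500 → 453/1000
merge 129/500 + 289/1000 → 547/1000
merge 453/1000 + 547/1000 → 1
L = 127/1000 + 81/500 + 289/1000 + 453/1000 + 547/1000 + 1 = 1289/500 = 2.578 bits/symbol.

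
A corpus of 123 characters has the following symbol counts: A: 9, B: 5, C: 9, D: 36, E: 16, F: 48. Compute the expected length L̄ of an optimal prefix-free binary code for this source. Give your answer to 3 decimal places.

2.228 bits/symbol

Probabilities are the counts divided by 123.
Repeatedly combine the two least-probable nodes; the expected code length is the sum of the merged weights.
merge 5/123 + 3/41 → 14/123
merge 3/41 + 14/123 → 23/123
merge 16/123 + 23/123 → 13/41
merge 12/41 + 13/41 → 25/41
merge 16/41 + 25/41 → 1
L = 14/123 + 23/123 + 13/41 + 25/41 + 1 = 274/123 ≈ 2.228 bits/symbol.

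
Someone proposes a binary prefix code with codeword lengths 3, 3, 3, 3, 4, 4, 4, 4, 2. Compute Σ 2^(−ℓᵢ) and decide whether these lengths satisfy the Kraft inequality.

With common denominator 2^4 = 16: Σ 2^(−ℓᵢ) = 2/16 + 2/16 + 2/16 + 2/16 + 1/16 + 1/16 + 1/16 + 1/16 + 4/16 = 16/16 = 1.
Kraft's inequality requires Σ ≤ 1; here Σ = 1 ≤ 1, so such a prefix code exists.

1; yes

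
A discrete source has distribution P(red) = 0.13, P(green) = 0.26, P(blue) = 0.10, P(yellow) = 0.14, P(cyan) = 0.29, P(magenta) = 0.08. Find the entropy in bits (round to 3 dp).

2.427 bits

H = −Σ pᵢ log₂ pᵢ.
−0.13·log₂(0.13) = 0.3826
−0.26·log₂(0.26) = 0.5053
−0.10·log₂(0.10) = 0.3322
−0.14·log₂(0.14) = 0.3971
−0.29·log₂(0.29) = 0.5179
−0.08·log₂(0.08) = 0.2915
Sum ≈ 2.4266 → 2.427 bits.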